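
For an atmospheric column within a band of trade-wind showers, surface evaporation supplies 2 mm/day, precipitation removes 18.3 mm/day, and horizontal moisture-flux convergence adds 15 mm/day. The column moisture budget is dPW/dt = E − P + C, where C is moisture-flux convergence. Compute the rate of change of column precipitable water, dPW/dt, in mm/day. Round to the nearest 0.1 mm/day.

dPW/dt ≈ -1.3 mm/day

dPW/dt = E − P + C = 2 − 18.3 + (15) = -1.3 mm/day.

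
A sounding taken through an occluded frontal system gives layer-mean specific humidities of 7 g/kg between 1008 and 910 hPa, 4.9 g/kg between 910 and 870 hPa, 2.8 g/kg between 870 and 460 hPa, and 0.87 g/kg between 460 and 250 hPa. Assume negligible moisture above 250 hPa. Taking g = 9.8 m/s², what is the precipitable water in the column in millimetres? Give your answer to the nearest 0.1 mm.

PW ≈ 22.6 mm

Precipitable water is the column-integrated vapour mass per unit area: PW = (1/g) Σ q̄ Δp, with q in kg/kg and Δp in Pa (1 kg/m² of water = 1 mm).
Layer 1008–910 hPa: Δp = 98 hPa = 9800 Pa, q̄ = 0.007 kg/kg → 0.007 × 9800 / 9.8 = 7.00 mm
Layer 910–870 hPa: Δp = 40 hPa = 4000 Pa, q̄ = 0.0049 kg/kg → 0.0049 × 4000 / 9.8 = 2.00 mm
Layer 870–460 hPa: Δp = 410 hPa = 41000 Pa, q̄ = 0.0028 kg/kg → 0.0028 × 41000 / 9.8 = 11.71 mm
Layer 460–250 hPa: Δp = 210 hPa = 21000 Pa, q̄ = 0.00087 kg/kg → 0.00087 × 21000 / 9.8 = 1.86 mm
PW = 7.00 + 2.00 + 11.71 + 1.86 = 22.57 ≈ 22.6 mm.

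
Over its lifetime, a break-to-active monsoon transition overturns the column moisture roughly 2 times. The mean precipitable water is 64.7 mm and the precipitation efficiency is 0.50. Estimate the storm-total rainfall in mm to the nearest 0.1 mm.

Each cycle deposits ε × PW = 0.50 × 64.7 = 32.35 mm.
Over 2 cycles: 2 × 32.35 = 64.7 mm.

rainfall ≈ 64.7 mm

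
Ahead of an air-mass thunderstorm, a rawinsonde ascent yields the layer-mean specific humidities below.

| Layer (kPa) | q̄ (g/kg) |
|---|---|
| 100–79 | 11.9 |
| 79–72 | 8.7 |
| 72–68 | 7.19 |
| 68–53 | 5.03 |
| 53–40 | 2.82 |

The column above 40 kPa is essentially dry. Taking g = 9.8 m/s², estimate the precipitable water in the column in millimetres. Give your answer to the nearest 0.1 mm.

Precipitable water is the column-integrated vapour mass per unit area: PW = (1/g) Σ q̄ Δp, with q in kg/kg and Δp in Pa (1 kg/m² of water = 1 mm).
Layer 100–79 kPa: Δp = 210 hPa = 21000 Pa, q̄ = 0.0119 kg/kg → 0.0119 × 21000 / 9.8 = 25.50 mm
Layer 79–72 kPa: Δp = 70 hPa = 7000 Pa, q̄ = 0.0087 kg/kg → 0.0087 × 7000 / 9.8 = 6.21 mm
Layer 72–68 kPa: Δp = 40 hPa = 4000 Pa, q̄ = 0.00719 kg/kg → 0.00719 × 4000 / 9.8 = 2.93 mm
Layer 68–53 kPa: Δp = 150 hPa = 15000 Pa, q̄ = 0.00503 kg/kg → 0.00503 × 15000 / 9.8 = 7.70 mm
Layer 53–40 kPa: Δp = 130 hPa = 13000 Pa, q̄ = 0.00282 kg/kg → 0.00282 × 13000 / 9.8 = 3.74 mm
PW = 25.50 + 6.21 + 2.93 + 7.70 + 3.74 = 46.08 ≈ 46.1 mm.

PW ≈ 46.1 mm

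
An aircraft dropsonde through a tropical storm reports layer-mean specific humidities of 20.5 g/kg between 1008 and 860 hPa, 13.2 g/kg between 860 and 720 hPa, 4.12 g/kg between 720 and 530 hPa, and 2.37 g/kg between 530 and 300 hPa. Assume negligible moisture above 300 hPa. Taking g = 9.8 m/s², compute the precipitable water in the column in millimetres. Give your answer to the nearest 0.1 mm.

PW ≈ 63.4 mm

Precipitable water is the column-integrated vapour mass per unit area: PW = (1/g) Σ q̄ Δp, with q in kg/kg and Δp in Pa (1 kg/m² of water = 1 mm).
Layer 1008–860 hPa: Δp = 148 hPa = 14800 Pa, q̄ = 0.0205 kg/kg → 0.0205 × 14800 / 9.8 = 30.96 mm
Layer 860–720 hPa: Δp = 140 hPa = 14000 Pa, q̄ = 0.0132 kg/kg → 0.0132 × 14000 / 9.8 = 18.86 mm
Layer 720–530 hPa: Δp = 190 hPa = 19000 Pa, q̄ = 0.00412 kg/kg → 0.00412 × 19000 / 9.8 = 7.99 mm
Layer 530–300 hPa: Δp = 230 hPa = 23000 Pa, q̄ = 0.00237 kg/kg → 0.00237 × 23000 / 9.8 = 5.56 mm
PW = 30.96 + 18.86 + 7.99 + 5.56 = 63.37 ≈ 63.4 mm.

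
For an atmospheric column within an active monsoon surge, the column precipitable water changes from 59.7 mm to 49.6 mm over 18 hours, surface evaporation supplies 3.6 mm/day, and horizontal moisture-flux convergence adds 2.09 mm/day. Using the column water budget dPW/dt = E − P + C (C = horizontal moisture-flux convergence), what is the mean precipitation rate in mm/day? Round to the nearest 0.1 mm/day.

dPW/dt = (49.6 − 59.7) mm / (18/24 day) = -13.467 mm/day.
P = E + C − dPW/dt = 3.6 + (2.09) − (-13.467) = 19.2 mm/day.

P ≈ 19.2 mm/day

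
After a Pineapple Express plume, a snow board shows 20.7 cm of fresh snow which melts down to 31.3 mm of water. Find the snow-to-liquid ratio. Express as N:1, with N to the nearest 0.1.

ratio ≈ 6.6

Ratio = snow depth / SWE = 207 mm / 31.3 mm = 6.6, i.e. 6.6:1.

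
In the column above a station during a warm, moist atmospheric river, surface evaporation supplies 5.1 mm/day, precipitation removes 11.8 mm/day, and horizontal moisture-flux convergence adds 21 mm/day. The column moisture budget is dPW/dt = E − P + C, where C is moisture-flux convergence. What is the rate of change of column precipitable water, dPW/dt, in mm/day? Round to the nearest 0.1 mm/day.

dPW/dt ≈ 14.3 mm/day

dPW/dt = E − P + C = 5.1 − 11.8 + (21) = 14.3 mm/day.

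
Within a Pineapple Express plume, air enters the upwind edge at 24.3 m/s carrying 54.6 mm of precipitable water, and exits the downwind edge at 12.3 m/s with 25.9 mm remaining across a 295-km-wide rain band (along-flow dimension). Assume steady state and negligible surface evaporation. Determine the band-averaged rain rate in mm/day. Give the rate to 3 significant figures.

R ≈ 295 mm/day

Column moisture flux per unit crosswind length is F = V × PW.
Inflow: F_in = 24.3 × 54.6 = 1326.78 mm·m/s
Outflow: F_out = 12.3 × 25.9 = 318.57 mm·m/s
Steady-state rate R = (F_in − F_out)/L = (1326.78 − 318.57) / 295000 m = 3.418e-03 mm/s.
R = 3.418e-03 × 3600 × 24 = 295 mm/day.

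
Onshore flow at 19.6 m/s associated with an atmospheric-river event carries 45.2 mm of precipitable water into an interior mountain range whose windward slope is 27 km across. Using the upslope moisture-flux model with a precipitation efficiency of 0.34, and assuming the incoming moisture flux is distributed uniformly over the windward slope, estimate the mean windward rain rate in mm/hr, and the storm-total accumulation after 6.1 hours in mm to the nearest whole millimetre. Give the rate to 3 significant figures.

Incoming column moisture flux per unit ridge length: F = V × PW = 19.6 × 45.2 = 885.92 mm·m/s.
Spread over the 27 km slope with efficiency ε = 0.34: R = ε·F/W = 0.34 × 885.92 / 27000 m = 1.116e-02 mm/s.
R = 1.116e-02 × 3600 = 40.2 mm/hr.
Over 6.1 h: total = 40.2 × 6.1 = 245.22 ≈ 245 mm.

R ≈ 40.2 mm/hr; total ≈ 245 mm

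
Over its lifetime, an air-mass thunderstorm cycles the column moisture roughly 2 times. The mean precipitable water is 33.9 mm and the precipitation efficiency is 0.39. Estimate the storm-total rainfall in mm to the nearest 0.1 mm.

Each cycle deposits ε × PW = 0.39 × 33.9 = 13.221 mm.
Over 2 cycles: 2 × 13.221 = 26.4 mm.

rainfall ≈ 26.4 mm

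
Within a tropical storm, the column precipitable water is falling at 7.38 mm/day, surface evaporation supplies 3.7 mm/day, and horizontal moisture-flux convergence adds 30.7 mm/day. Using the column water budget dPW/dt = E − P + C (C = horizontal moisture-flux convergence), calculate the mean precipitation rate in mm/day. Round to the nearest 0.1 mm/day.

dPW/dt = -7.38 mm/day.
P = E + C − dPW/dt = 3.7 + (30.7) − (-7.38) = 41.8 mm/day.

P ≈ 41.8 mm/day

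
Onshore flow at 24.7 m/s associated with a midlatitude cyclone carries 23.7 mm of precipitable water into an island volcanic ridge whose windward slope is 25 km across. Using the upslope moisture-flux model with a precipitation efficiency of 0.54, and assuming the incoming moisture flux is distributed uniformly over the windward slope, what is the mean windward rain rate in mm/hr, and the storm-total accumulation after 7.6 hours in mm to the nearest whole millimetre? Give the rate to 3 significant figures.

R ≈ 45.5 mm/hr; total ≈ 346 mm

Incoming column moisture flux per unit ridge length: F = V × PW = 24.7 × 23.7 = 585.39 mm·m/s.
Spread over the 25 km slope with efficiency ε = 0.54: R = ε·F/W = 0.54 × 585.39 / 25000 m = 1.264e-02 mm/s.
R = 1.264e-02 × 3600 = 45.5 mm/hr.
Over 7.6 h: total = 45.5 × 7.6 = 345.8 ≈ 346 mm.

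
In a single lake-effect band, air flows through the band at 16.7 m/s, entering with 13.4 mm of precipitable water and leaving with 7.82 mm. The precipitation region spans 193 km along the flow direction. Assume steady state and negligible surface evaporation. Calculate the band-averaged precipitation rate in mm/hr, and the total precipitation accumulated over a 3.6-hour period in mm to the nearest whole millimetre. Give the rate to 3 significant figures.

Column moisture flux per unit crosswind length is F = V × PW.
Inflow: F_in = 16.7 × 13.4 = 223.78 mm·m/s
Outflow: F_out = 16.7 × 7.82 = 130.594 mm·m/s
Steady-state rate R = (F_in − F_out)/L = (223.78 − 130.594) / 193000 m = 4.828e-04 mm/s.
R = 4.828e-04 × 3600 = 1.74 mm/hr.
Over 3.6 h: total = 1.74 × 3.6 = 6.264 ≈ 6 mm.

R ≈ 1.74 mm/hr; total ≈ 6 mm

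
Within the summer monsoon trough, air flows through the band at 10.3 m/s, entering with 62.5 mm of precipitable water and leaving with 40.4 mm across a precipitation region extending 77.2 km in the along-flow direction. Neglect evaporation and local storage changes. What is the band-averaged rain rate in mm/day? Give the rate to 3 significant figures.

R ≈ 255 mm/day

Column moisture flux per unit crosswind length is F = V × PW.
Inflow: F_in = 10.3 × 62.5 = 643.75 mm·m/s
Outflow: F_out = 10.3 × 40.4 = 416.12 mm·m/s
Steady-state rate R = (F_in − F_out)/L = (643.75 − 416.12) / 77200 m = 2.949e-03 mm/s.
R = 2.949e-03 × 3600 × 24 = 255 mm/day.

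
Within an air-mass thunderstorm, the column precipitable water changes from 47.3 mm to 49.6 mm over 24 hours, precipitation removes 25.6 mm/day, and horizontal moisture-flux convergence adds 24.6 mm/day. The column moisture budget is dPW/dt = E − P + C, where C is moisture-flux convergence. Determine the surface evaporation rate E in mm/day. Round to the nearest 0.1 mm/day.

dPW/dt = (49.6 − 47.3) mm / (24/24 day) = +2.300 mm/day.
E = dPW/dt + P − C = (+2.300) + 25.6 − (24.6) = 3.3 mm/day.

E ≈ 3.3 mm/day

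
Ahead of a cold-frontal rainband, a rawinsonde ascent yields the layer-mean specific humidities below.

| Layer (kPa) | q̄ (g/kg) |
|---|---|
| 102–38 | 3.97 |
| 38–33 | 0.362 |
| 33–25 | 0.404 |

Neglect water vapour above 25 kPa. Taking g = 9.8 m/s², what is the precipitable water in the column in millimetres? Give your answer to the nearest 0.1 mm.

PW ≈ 26.4 mm

Precipitable water is the column-integrated vapour mass per unit area: PW = (1/g) Σ q̄ Δp, with q in kg/kg and Δp in Pa (1 kg/m² of water = 1 mm).
Layer 102–38 kPa: Δp = 640 hPa = 64000 Pa, q̄ = 0.00397 kg/kg → 0.00397 × 64000 / 9.8 = 25.93 mm
Layer 38–33 kPa: Δp = 50 hPa = 5000 Pa, q̄ = 0.000362 kg/kg → 0.000362 × 5000 / 9.8 = 0.18 mm
Layer 33–25 kPa: Δp = 80 hPa = 8000 Pa, q̄ = 0.000404 kg/kg → 0.000404 × 8000 / 9.8 = 0.33 mm
PW = 25.93 + 0.18 + 0.33 = 26.44 ≈ 26.4 mm.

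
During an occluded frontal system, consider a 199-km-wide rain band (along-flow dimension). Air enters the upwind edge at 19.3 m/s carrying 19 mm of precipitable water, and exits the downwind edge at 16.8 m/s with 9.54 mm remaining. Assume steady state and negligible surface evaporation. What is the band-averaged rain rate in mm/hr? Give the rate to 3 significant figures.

Column moisture flux per unit crosswind length is F = V × PW.
Inflow: F_in = 19.3 × 19 = 366.7 mm·m/s
Outflow: F_out = 16.8 × 9.54 = 160.272 mm·m/s
Steady-state rate R = (F_in − F_out)/L = (366.7 − 160.272) / 199000 m = 1.037e-03 mm/s.
R = 1.037e-03 × 3600 = 3.73 mm/hr.

R ≈ 3.73 mm/hr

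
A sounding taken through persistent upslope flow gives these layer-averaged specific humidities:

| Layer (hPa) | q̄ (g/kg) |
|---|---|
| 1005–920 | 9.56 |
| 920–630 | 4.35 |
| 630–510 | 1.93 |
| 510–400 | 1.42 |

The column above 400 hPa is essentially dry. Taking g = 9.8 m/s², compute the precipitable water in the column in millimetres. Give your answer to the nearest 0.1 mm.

PW ≈ 25.1 mm

Precipitable water is the column-integrated vapour mass per unit area: PW = (1/g) Σ q̄ Δp, with q in kg/kg and Δp in Pa (1 kg/m² of water = 1 mm).
Layer 1005–920 hPa: Δp = 85 hPa = 8500 Pa, q̄ = 0.00956 kg/kg → 0.00956 × 8500 / 9.8 = 8.29 mm
Layer 920–630 hPa: Δp = 290 hPa = 29000 Pa, q̄ = 0.00435 kg/kg → 0.00435 × 29000 / 9.8 = 12.87 mm
Layer 630–510 hPa: Δp = 120 hPa = 12000 Pa, q̄ = 0.00193 kg/kg → 0.00193 × 12000 / 9.8 = 2.36 mm
Layer 510–400 hPa: Δp = 110 hPa = 11000 Pa, q̄ = 0.00142 kg/kg → 0.00142 × 11000 / 9.8 = 1.59 mm
PW = 8.29 + 12.87 + 2.36 + 1.59 = 25.11 ≈ 25.1 mm.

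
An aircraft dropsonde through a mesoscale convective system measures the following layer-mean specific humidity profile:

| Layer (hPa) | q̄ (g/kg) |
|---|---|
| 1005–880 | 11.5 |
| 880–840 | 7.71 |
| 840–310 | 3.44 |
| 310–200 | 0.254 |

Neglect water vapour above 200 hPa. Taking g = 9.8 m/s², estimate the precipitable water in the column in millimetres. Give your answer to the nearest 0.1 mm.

PW ≈ 36.7 mm

Precipitable water is the column-integrated vapour mass per unit area: PW = (1/g) Σ q̄ Δp, with q in kg/kg and Δp in Pa (1 kg/m² of water = 1 mm).
Layer 1005–880 hPa: Δp = 125 hPa = 12500 Pa, q̄ = 0.0115 kg/kg → 0.0115 × 12500 / 9.8 = 14.67 mm
Layer 880–840 hPa: Δp = 40 hPa = 4000 Pa, q̄ = 0.00771 kg/kg → 0.00771 × 4000 / 9.8 = 3.15 mm
Layer 840–310 hPa: Δp = 530 hPa = 53000 Pa, q̄ = 0.00344 kg/kg → 0.00344 × 53000 / 9.8 = 18.60 mm
Layer 310–200 hPa: Δp = 110 hPa = 11000 Pa, q̄ = 0.000254 kg/kg → 0.000254 × 11000 / 9.8 = 0.29 mm
PW = 14.67 + 3.15 + 18.60 + 0.29 = 36.71 ≈ 36.7 mm.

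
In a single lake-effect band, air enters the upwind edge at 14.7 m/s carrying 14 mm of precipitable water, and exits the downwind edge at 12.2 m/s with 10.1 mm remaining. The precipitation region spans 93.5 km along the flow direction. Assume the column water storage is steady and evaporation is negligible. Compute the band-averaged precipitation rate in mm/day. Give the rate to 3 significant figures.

Column moisture flux per unit crosswind length is F = V × PW.
Inflow: F_in = 14.7 × 14 = 205.8 mm·m/s
Outflow: F_out = 12.2 × 10.1 = 123.22 mm·m/s
Steady-state rate R = (F_in − F_out)/L = (205.8 − 123.22) / 93500 m = 8.832e-04 mm/s.
R = 8.832e-04 × 3600 × 24 = 76.3 mm/day.

R ≈ 76.3 mm/day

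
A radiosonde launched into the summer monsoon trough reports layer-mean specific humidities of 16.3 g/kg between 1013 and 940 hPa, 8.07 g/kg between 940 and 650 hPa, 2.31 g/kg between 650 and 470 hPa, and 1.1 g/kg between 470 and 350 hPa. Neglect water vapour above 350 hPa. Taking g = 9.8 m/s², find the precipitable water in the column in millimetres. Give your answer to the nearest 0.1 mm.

Precipitable water is the column-integrated vapour mass per unit area: PW = (1/g) Σ q̄ Δp, with q in kg/kg and Δp in Pa (1 kg/m² of water = 1 mm).
Layer 1013–940 hPa: Δp = 73 hPa = 7300 Pa, q̄ = 0.0163 kg/kg → 0.0163 × 7300 / 9.8 = 12.14 mm
Layer 940–650 hPa: Δp = 290 hPa = 29000 Pa, q̄ = 0.00807 kg/kg → 0.00807 × 29000 / 9.8 = 23.88 mm
Layer 650–470 hPa: Δp = 180 hPa = 18000 Pa, q̄ = 0.00231 kg/kg → 0.00231 × 18000 / 9.8 = 4.24 mm
Layer 470–350 hPa: Δp = 120 hPa = 12000 Pa, q̄ = 0.0011 kg/kg → 0.0011 × 12000 / 9.8 = 1.35 mm
PW = 12.14 + 23.88 + 4.24 + 1.35 = 41.61 ≈ 41.6 mm.

PW ≈ 41.6 mm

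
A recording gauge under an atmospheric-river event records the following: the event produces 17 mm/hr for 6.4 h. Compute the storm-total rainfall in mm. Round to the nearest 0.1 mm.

total ≈ 108.8 mm

Total = Σ Rᵢ Δtᵢ = 17 × 6.4
      = 108.8 = 108.8 mm.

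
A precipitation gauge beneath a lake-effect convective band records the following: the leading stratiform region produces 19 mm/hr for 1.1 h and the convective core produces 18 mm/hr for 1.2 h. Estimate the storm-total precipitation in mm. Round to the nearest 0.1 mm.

Total = Σ Rᵢ Δtᵢ = 19 × 1.1 + 18 × 1.2
      = 20.9 + 21.6 = 42.5 mm.

total ≈ 42.5 mm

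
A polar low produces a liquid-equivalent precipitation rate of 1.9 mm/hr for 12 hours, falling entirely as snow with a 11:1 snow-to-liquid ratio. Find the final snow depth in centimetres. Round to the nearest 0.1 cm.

Liquid-equivalent depth = 1.9 × 12 = 22.8 mm.
Snow depth = 22.8 mm × 11 = 250.8 mm = 25.1 cm.

snow depth ≈ 25.1 cm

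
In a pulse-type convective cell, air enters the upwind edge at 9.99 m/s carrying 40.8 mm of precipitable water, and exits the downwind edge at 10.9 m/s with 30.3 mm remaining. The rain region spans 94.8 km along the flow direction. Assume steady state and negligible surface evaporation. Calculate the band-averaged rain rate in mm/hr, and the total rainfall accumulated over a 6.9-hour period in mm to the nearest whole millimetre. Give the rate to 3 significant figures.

R ≈ 2.94 mm/hr; total ≈ 20 mm

Column moisture flux per unit crosswind length is F = V × PW.
Inflow: F_in = 9.99 × 40.8 = 407.592 mm·m/s
Outflow: F_out = 10.9 × 30.3 = 330.27 mm·m/s
Steady-state rate R = (F_in − F_out)/L = (407.592 − 330.27) / 94800 m = 8.156e-04 mm/s.
R = 8.156e-04 × 3600 = 2.94 mm/hr.
Over 6.9 h: total = 2.94 × 6.9 = 20.286 ≈ 20 mm.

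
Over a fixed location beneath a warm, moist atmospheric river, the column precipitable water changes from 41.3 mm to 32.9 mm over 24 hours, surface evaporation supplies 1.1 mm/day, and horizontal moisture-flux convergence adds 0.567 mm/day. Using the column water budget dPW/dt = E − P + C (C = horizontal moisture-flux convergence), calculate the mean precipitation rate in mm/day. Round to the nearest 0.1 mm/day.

dPW/dt = (32.9 − 41.3) mm / (24/24 day) = -8.400 mm/day.
P = E + C − dPW/dt = 1.1 + (0.567) − (-8.400) = 10.1 mm/day.

P ≈ 10.1 mm/day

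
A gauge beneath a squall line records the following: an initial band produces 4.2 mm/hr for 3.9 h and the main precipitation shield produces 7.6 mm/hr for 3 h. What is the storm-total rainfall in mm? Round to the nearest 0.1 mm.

total ≈ 39.2 mm

Total = Σ Rᵢ Δtᵢ = 4.2 × 3.9 + 7.6 × 3
      = 16.38 + 22.8 = 39.2 mm.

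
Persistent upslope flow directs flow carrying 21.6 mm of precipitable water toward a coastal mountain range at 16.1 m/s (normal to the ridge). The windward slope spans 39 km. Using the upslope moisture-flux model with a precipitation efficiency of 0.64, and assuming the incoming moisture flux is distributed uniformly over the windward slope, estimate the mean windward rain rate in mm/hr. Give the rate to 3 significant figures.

R ≈ 20.5 mm/hr

Incoming column moisture flux per unit ridge length: F = V × PW = 16.1 × 21.6 = 347.76 mm·m/s.
Spread over the 39 km slope with efficiency ε = 0.64: R = ε·F/W = 0.64 × 347.76 / 39000 m = 5.707e-03 mm/s.
R = 5.707e-03 × 3600 = 20.5 mm/hr.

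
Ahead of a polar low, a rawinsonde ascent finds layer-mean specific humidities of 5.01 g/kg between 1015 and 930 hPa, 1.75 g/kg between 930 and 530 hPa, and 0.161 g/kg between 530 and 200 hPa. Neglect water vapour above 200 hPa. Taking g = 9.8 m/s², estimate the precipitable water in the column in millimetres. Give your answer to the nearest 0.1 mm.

Precipitable water is the column-integrated vapour mass per unit area: PW = (1/g) Σ q̄ Δp, with q in kg/kg and Δp in Pa (1 kg/m² of water = 1 mm).
Layer 1015–930 hPa: Δp = 85 hPa = 8500 Pa, q̄ = 0.00501 kg/kg → 0.00501 × 8500 / 9.8 = 4.35 mm
Layer 930–530 hPa: Δp = 400 hPa = 40000 Pa, q̄ = 0.00175 kg/kg → 0.00175 × 40000 / 9.8 = 7.14 mm
Layer 530–200 hPa: Δp = 330 hPa = 33000 Pa, q̄ = 0.000161 kg/kg → 0.000161 × 33000 / 9.8 = 0.54 mm
PW = 4.35 + 7.14 + 0.54 = 12.03 ≈ 12.0 mm.

PW ≈ 12.0 mm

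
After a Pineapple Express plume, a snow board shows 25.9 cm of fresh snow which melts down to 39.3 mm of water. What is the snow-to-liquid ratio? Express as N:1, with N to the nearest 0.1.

Ratio = snow depth / SWE = 259 mm / 39.3 mm = 6.6, i.e. 6.6:1.

ratio ≈ 6.6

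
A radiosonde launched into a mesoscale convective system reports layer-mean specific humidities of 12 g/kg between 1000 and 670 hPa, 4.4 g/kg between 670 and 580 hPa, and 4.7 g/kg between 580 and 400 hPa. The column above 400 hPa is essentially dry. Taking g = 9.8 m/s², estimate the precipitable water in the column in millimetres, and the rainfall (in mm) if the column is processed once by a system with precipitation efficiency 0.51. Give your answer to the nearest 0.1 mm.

PW ≈ 53.1 mm; rainfall ≈ 27.1 mm

Precipitable water is the column-integrated vapour mass per unit area: PW = (1/g) Σ q̄ Δp, with q in kg/kg and Δp in Pa (1 kg/m² of water = 1 mm).
Layer 1000–670 hPa: Δp = 330 hPa = 33000 Pa, q̄ = 0.012 kg/kg → 0.012 × 33000 / 9.8 = 40.41 mm
Layer 670–580 hPa: Δp = 90 hPa = 9000 Pa, q̄ = 0.0044 kg/kg → 0.0044 × 9000 / 9.8 = 4.04 mm
Layer 580–400 hPa: Δp = 180 hPa = 18000 Pa, q̄ = 0.0047 kg/kg → 0.0047 × 18000 / 9.8 = 8.63 mm
PW = 40.41 + 4.04 + 8.63 = 53.08 ≈ 53.1 mm.
Rainfall = ε × PW = 0.51 × 53.1 = 27.1 mm.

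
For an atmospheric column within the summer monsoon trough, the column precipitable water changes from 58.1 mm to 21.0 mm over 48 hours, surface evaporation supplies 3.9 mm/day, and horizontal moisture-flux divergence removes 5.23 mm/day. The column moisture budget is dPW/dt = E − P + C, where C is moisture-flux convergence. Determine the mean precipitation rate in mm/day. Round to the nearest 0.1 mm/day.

P ≈ 17.2 mm/day

dPW/dt = (21.0 − 58.1) mm / (48/24 day) = -18.550 mm/day.
P = E + C − dPW/dt = 3.9 + (-5.23) − (-18.550) = 17.2 mm/day.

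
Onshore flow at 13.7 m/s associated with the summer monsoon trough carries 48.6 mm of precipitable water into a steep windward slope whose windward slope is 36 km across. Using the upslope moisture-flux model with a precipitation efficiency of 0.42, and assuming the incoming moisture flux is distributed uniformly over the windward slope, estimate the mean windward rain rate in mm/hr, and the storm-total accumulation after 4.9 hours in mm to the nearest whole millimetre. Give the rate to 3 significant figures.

R ≈ 28.0 mm/hr; total ≈ 137 mm

Incoming column moisture flux per unit ridge length: F = V × PW = 13.7 × 48.6 = 665.82 mm·m/s.
Spread over the 36 km slope with efficiency ε = 0.42: R = ε·F/W = 0.42 × 665.82 / 36000 m = 7.768e-03 mm/s.
R = 7.768e-03 × 3600 = 28.0 mm/hr.
Over 4.9 h: total = 28.0 × 4.9 = 137.2 ≈ 137 mm.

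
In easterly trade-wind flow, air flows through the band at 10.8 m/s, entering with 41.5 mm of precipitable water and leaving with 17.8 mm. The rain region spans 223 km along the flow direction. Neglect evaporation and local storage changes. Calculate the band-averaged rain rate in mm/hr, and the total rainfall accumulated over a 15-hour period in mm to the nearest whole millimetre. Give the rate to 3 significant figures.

Column moisture flux per unit crosswind length is F = V × PW.
Inflow: F_in = 10.8 × 41.5 = 448.2 mm·m/s
Outflow: F_out = 10.8 × 17.8 = 192.24 mm·m/s
Steady-state rate R = (F_in − F_out)/L = (448.2 − 192.24) / 223000 m = 1.148e-03 mm/s.
R = 1.148e-03 × 3600 = 4.13 mm/hr.
Over 15 h: total = 4.13 × 15 = 61.95 ≈ 62 mm.

R ≈ 4.13 mm/hr; total ≈ 62 mm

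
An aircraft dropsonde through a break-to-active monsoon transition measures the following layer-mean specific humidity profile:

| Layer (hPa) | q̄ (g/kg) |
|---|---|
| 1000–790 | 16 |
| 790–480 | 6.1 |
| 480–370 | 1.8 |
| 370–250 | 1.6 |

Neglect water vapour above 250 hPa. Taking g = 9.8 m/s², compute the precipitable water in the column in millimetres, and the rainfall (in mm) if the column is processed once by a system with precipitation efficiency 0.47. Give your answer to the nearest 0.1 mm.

Precipitable water is the column-integrated vapour mass per unit area: PW = (1/g) Σ q̄ Δp, with q in kg/kg and Δp in Pa (1 kg/m² of water = 1 mm).
Layer 1000–790 hPa: Δp = 210 hPa = 21000 Pa, q̄ = 0.016 kg/kg → 0.016 × 21000 / 9.8 = 34.29 mm
Layer 790–480 hPa: Δp = 310 hPa = 31000 Pa, q̄ = 0.0061 kg/kg → 0.0061 × 31000 / 9.8 = 19.30 mm
Layer 480–370 hPa: Δp = 110 hPa = 11000 Pa, q̄ = 0.0018 kg/kg → 0.0018 × 11000 / 9.8 = 2.02 mm
Layer 370–250 hPa: Δp = 120 hPa = 12000 Pa, q̄ = 0.0016 kg/kg → 0.0016 × 12000 / 9.8 = 1.96 mm
PW = 34.29 + 19.30 + 2.02 + 1.96 = 57.57 ≈ 57.6 mm.
Rainfall = ε × PW = 0.47 × 57.6 = 27.1 mm.

PW ≈ 57.6 mm; rainfall ≈ 27.1 mm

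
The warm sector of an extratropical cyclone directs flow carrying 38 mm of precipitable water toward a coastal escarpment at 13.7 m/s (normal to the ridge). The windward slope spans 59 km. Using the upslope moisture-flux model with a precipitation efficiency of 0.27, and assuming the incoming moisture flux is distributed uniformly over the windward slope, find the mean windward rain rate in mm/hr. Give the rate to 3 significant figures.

R ≈ 8.58 mm/hr

Incoming column moisture flux per unit ridge length: F = V × PW = 13.7 × 38 = 520.6 mm·m/s.
Spread over the 59 km slope with efficiency ε = 0.27: R = ε·F/W = 0.27 × 520.6 / 59000 m = 2.382e-03 mm/s.
R = 2.382e-03 × 3600 = 8.58 mm/hr.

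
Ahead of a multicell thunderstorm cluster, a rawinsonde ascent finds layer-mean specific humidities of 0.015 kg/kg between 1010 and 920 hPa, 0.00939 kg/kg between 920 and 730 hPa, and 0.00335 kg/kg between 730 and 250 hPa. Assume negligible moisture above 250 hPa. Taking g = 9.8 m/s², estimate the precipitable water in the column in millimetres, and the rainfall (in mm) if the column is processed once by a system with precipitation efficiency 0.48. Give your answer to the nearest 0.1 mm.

PW ≈ 48.4 mm; rainfall ≈ 23.2 mm

Precipitable water is the column-integrated vapour mass per unit area: PW = (1/g) Σ q̄ Δp, with q in kg/kg and Δp in Pa (1 kg/m² of water = 1 mm).
Layer 1010–920 hPa: Δp = 90 hPa = 9000 Pa, q̄ = 0.015 kg/kg → 0.015 × 9000 / 9.8 = 13.78 mm
Layer 920–730 hPa: Δp = 190 hPa = 19000 Pa, q̄ = 0.00939 kg/kg → 0.00939 × 19000 / 9.8 = 18.21 mm
Layer 730–250 hPa: Δp = 480 hPa = 48000 Pa, q̄ = 0.00335 kg/kg → 0.00335 × 48000 / 9.8 = 16.41 mm
PW = 13.78 + 18.21 + 16.41 = 48.40 ≈ 48.4 mm.
Rainfall = ε × PW = 0.48 × 48.4 = 23.2 mm.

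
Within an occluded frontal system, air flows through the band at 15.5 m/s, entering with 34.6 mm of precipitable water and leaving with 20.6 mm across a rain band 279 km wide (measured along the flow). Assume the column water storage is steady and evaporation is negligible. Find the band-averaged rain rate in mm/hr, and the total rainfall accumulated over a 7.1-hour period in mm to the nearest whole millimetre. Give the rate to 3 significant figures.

Column moisture flux per unit crosswind length is F = V × PW.
Inflow: F_in = 15.5 × 34.6 = 536.3 mm·m/s
Outflow: F_out = 15.5 × 20.6 = 319.3 mm·m/s
Steady-state rate R = (F_in − F_out)/L = (536.3 − 319.3) / 279000 m = 7.778e-04 mm/s.
R = 7.778e-04 × 3600 = 2.80 mm/hr.
Over 7.1 h: total = 2.80 × 7.1 = 19.88 ≈ 20 mm.

R ≈ 2.80 mm/hr; total ≈ 20 mm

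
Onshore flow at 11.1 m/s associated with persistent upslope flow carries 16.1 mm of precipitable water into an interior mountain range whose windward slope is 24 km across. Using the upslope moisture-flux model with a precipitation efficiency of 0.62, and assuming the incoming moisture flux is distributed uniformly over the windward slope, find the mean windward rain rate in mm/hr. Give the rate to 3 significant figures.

R ≈ 16.6 mm/hr

Incoming column moisture flux per unit ridge length: F = V × PW = 11.1 × 16.1 = 178.71 mm·m/s.
Spread over the 24 km slope with efficiency ε = 0.62: R = ε·F/W = 0.62 × 178.71 / 24000 m = 4.617e-03 mm/s.
R = 4.617e-03 × 3600 = 16.6 mm/hr.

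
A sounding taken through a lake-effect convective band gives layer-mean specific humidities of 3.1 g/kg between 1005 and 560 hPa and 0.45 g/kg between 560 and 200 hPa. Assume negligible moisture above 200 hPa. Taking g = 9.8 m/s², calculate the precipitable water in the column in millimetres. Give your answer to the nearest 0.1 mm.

PW ≈ 15.7 mm

Precipitable water is the column-integrated vapour mass per unit area: PW = (1/g) Σ q̄ Δp, with q in kg/kg and Δp in Pa (1 kg/m² of water = 1 mm).
Layer 1005–560 hPa: Δp = 445 hPa = 44500 Pa, q̄ = 0.0031 kg/kg → 0.0031 × 44500 / 9.8 = 14.08 mm
Layer 560–200 hPa: Δp = 360 hPa = 36000 Pa, q̄ = 0.00045 kg/kg → 0.00045 × 36000 / 9.8 = 1.65 mm
PW = 14.08 + 1.65 = 15.73 ≈ 15.7 mm.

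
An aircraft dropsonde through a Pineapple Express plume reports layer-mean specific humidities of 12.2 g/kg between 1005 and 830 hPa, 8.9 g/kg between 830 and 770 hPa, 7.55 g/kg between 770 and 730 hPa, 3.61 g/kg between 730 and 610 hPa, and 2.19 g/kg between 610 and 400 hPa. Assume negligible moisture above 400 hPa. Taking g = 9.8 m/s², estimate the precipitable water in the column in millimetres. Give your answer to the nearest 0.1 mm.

Precipitable water is the column-integrated vapour mass per unit area: PW = (1/g) Σ q̄ Δp, with q in kg/kg and Δp in Pa (1 kg/m² of water = 1 mm).
Layer 1005–830 hPa: Δp = 175 hPa = 17500 Pa, q̄ = 0.0122 kg/kg → 0.0122 × 17500 / 9.8 = 21.79 mm
Layer 830–770 hPa: Δp = 60 hPa = 6000 Pa, q̄ = 0.0089 kg/kg → 0.0089 × 6000 / 9.8 = 5.45 mm
Layer 770–730 hPa: Δp = 40 hPa = 4000 Pa, q̄ = 0.00755 kg/kg → 0.00755 × 4000 / 9.8 = 3.08 mm
Layer 730–610 hPa: Δp = 120 hPa = 12000 Pa, q̄ = 0.00361 kg/kg → 0.00361 × 12000 / 9.8 = 4.42 mm
Layer 610–400 hPa: Δp = 210 hPa = 21000 Pa, q̄ = 0.00219 kg/kg → 0.00219 × 21000 / 9.8 = 4.69 mm
PW = 21.79 + 5.45 + 3.08 + 4.42 + 4.69 = 39.43 ≈ 39.4 mm.

PW ≈ 39.4 mm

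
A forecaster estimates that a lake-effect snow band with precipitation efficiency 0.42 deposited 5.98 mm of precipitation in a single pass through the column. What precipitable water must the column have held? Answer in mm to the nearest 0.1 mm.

PW ≈ 14.2 mm

PW = precipitation / ε = 5.98 / 0.42 = 14.2 mm.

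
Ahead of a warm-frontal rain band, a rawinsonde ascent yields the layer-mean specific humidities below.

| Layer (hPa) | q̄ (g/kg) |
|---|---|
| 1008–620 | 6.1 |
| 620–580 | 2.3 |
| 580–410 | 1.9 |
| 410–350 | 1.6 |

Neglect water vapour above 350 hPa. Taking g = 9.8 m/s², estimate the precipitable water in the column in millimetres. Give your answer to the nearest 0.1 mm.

PW ≈ 29.4 mm

Precipitable water is the column-integrated vapour mass per unit area: PW = (1/g) Σ q̄ Δp, with q in kg/kg and Δp in Pa (1 kg/m² of water = 1 mm).
Layer 1008–620 hPa: Δp = 388 hPa = 38800 Pa, q̄ = 0.0061 kg/kg → 0.0061 × 38800 / 9.8 = 24.15 mm
Layer 620–580 hPa: Δp = 40 hPa = 4000 Pa, q̄ = 0.0023 kg/kg → 0.0023 × 4000 / 9.8 = 0.94 mm
Layer 580–410 hPa: Δp = 170 hPa = 17000 Pa, q̄ = 0.0019 kg/kg → 0.0019 × 17000 / 9.8 = 3.30 mm
Layer 410–350 hPa: Δp = 60 hPa = 6000 Pa, q̄ = 0.0016 kg/kg → 0.0016 × 6000 / 9.8 = 0.98 mm
PW = 24.15 + 0.94 + 3.30 + 0.98 = 29.37 ≈ 29.4 mm.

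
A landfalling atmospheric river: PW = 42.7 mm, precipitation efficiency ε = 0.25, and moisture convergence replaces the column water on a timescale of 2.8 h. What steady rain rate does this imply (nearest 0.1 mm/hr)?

R ≈ 3.8 mm/hr

Each overturning extracts ε × PW = 0.25 × 42.7 = 10.675 mm.
Rate = ε·PW / τ = 10.675 / 2.8 h = 3.8 mm/hr.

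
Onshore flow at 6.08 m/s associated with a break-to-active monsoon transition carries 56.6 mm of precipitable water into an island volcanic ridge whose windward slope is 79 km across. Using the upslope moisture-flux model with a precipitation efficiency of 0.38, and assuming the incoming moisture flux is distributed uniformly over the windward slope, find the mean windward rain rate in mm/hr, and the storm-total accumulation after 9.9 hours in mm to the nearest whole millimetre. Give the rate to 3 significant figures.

R ≈ 5.96 mm/hr; total ≈ 59 mm

Incoming column moisture flux per unit ridge length: F = V × PW = 6.08 × 56.6 = 344.128 mm·m/s.
Spread over the 79 km slope with efficiency ε = 0.38: R = ε·F/W = 0.38 × 344.128 / 79000 m = 1.655e-03 mm/s.
R = 1.655e-03 × 3600 = 5.96 mm/hr.
Over 9.9 h: total = 5.96 × 9.9 = 59.004 ≈ 59 mm.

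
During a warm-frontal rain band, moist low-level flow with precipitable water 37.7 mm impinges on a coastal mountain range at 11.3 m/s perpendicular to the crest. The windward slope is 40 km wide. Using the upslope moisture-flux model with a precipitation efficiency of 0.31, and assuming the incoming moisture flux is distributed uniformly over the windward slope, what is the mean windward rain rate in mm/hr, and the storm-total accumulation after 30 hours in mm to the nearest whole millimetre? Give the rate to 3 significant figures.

R ≈ 11.9 mm/hr; total ≈ 357 mm

Incoming column moisture flux per unit ridge length: F = V × PW = 11.3 × 37.7 = 426.01 mm·m/s.
Spread over the 40 km slope with efficiency ε = 0.31: R = ε·F/W = 0.31 × 426.01 / 40000 m = 3.302e-03 mm/s.
R = 3.302e-03 × 3600 = 11.9 mm/hr.
Over 30 h: total = 11.9 × 30 = 357 mm.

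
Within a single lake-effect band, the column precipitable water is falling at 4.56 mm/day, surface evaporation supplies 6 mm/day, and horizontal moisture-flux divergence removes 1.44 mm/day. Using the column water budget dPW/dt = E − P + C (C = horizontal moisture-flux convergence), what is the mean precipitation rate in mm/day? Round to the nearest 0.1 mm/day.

P ≈ 9.1 mm/day

dPW/dt = -4.56 mm/day.
P = E + C − dPW/dt = 6 + (-1.44) − (-4.56) = 9.1 mm/day.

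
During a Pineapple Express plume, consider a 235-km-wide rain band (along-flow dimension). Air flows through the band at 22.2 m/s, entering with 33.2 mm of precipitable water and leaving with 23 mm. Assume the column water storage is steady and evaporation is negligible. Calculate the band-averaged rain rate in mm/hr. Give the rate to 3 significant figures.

Column moisture flux per unit crosswind length is F = V × PW.
Inflow: F_in = 22.2 × 33.2 = 737.04 mm·m/s
Outflow: F_out = 22.2 × 23 = 510.6 mm·m/s
Steady-state rate R = (F_in − F_out)/L = (737.04 − 510.6) / 235000 m = 9.636e-04 mm/s.
R = 9.636e-04 × 3600 = 3.47 mm/hr.

R ≈ 3.47 mm/hr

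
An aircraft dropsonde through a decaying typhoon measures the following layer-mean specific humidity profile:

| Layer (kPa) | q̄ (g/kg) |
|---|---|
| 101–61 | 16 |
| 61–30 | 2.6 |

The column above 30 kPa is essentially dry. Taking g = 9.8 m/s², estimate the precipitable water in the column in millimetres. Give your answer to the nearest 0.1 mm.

PW ≈ 73.5 mm

Precipitable water is the column-integrated vapour mass per unit area: PW = (1/g) Σ q̄ Δp, with q in kg/kg and Δp in Pa (1 kg/m² of water = 1 mm).
Layer 101–61 kPa: Δp = 400 hPa = 40000 Pa, q̄ = 0.016 kg/kg → 0.016 × 40000 / 9.8 = 65.31 mm
Layer 61–30 kPa: Δp = 310 hPa = 31000 Pa, q̄ = 0.0026 kg/kg → 0.0026 × 31000 / 9.8 = 8.22 mm
PW = 65.31 + 8.22 = 73.53 ≈ 73.5 mm.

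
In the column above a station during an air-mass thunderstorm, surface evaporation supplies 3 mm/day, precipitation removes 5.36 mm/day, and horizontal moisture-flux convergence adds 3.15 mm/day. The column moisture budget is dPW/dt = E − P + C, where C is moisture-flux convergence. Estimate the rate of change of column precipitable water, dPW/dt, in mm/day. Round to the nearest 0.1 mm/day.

dPW/dt = E − P + C = 3 − 5.36 + (3.15) = 0.8 mm/day.

dPW/dt ≈ 0.8 mm/day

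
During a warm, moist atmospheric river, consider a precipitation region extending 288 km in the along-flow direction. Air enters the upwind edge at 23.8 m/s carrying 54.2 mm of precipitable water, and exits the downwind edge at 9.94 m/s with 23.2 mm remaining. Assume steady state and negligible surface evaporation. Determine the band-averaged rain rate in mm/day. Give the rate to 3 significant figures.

R ≈ 318 mm/day

Column moisture flux per unit crosswind length is F = V × PW.
Inflow: F_in = 23.8 × 54.2 = 1289.96 mm·m/s
Outflow: F_out = 9.94 × 23.2 = 230.608 mm·m/s
Steady-state rate R = (F_in − F_out)/L = (1289.96 − 230.608) / 288000 m = 3.678e-03 mm/s.
R = 3.678e-03 × 3600 × 24 = 318 mm/day.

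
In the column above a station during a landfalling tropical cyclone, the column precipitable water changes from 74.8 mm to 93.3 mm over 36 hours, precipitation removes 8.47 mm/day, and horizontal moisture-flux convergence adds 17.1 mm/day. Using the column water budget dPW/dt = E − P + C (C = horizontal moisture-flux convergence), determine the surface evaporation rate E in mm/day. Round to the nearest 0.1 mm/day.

E ≈ 3.7 mm/day

dPW/dt = (93.3 − 74.8) mm / (36/24 day) = +12.333 mm/day.
E = dPW/dt + P − C = (+12.333) + 8.47 − (17.1) = 3.7 mm/day.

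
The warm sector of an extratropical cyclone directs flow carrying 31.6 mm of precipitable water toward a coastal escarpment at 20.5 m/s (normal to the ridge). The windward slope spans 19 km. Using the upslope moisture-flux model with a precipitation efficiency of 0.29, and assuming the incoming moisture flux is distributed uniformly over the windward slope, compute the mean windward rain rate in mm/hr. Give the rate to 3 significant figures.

Incoming column moisture flux per unit ridge length: F = V × PW = 20.5 × 31.6 = 647.8 mm·m/s.
Spread over the 19 km slope with efficiency ε = 0.29: R = ε·F/W = 0.29 × 647.8 / 19000 m = 9.887e-03 mm/s.
R = 9.887e-03 × 3600 = 35.6 mm/hr.

R ≈ 35.6 mm/hr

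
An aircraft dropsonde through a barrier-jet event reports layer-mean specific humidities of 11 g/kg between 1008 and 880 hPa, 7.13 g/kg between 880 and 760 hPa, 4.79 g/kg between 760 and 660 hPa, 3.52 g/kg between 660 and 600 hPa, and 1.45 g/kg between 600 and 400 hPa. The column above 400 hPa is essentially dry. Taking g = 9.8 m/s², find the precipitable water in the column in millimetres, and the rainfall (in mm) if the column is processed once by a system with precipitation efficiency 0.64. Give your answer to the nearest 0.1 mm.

PW ≈ 33.1 mm; rainfall ≈ 21.2 mm

Precipitable water is the column-integrated vapour mass per unit area: PW = (1/g) Σ q̄ Δp, with q in kg/kg and Δp in Pa (1 kg/m² of water = 1 mm).
Layer 1008–880 hPa: Δp = 128 hPa = 12800 Pa, q̄ = 0.011 kg/kg → 0.011 × 12800 / 9.8 = 14.37 mm
Layer 880–760 hPa: Δp = 120 hPa = 12000 Pa, q̄ = 0.00713 kg/kg → 0.00713 × 12000 / 9.8 = 8.73 mm
Layer 760–660 hPa: Δp = 100 hPa = 10000 Pa, q̄ = 0.00479 kg/kg → 0.00479 × 10000 / 9.8 = 4.89 mm
Layer 660–600 hPa: Δp = 60 hPa = 6000 Pa, q̄ = 0.00352 kg/kg → 0.00352 × 6000 / 9.8 = 2.16 mm
Layer 600–400 hPa: Δp = 200 hPa = 20000 Pa, q̄ = 0.00145 kg/kg → 0.00145 × 20000 / 9.8 = 2.96 mm
PW = 14.37 + 8.73 + 4.89 + 2.16 + 2.96 = 33.11 ≈ 33.1 mm.
Rainfall = ε × PW = 0.64 × 33.1 = 21.2 mm.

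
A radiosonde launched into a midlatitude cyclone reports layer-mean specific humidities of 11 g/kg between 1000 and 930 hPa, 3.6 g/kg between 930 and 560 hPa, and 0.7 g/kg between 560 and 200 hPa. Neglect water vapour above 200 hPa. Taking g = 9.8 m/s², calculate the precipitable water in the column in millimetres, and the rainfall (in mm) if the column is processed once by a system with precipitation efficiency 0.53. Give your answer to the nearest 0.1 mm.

PW ≈ 24.0 mm; rainfall ≈ 12.7 mm

Precipitable water is the column-integrated vapour mass per unit area: PW = (1/g) Σ q̄ Δp, with q in kg/kg and Δp in Pa (1 kg/m² of water = 1 mm).
Layer 1000–930 hPa: Δp = 70 hPa = 7000 Pa, q̄ = 0.011 kg/kg → 0.011 × 7000 / 9.8 = 7.86 mm
Layer 930–560 hPa: Δp = 370 hPa = 37000 Pa, q̄ = 0.0036 kg/kg → 0.0036 × 37000 / 9.8 = 13.59 mm
Layer 560–200 hPa: Δp = 360 hPa = 36000 Pa, q̄ = 0.0007 kg/kg → 0.0007 × 36000 / 9.8 = 2.57 mm
PW = 7.86 + 13.59 + 2.57 = 24.02 ≈ 24.0 mm.
Rainfall = ε × PW = 0.53 × 24.0 = 12.7 mm.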